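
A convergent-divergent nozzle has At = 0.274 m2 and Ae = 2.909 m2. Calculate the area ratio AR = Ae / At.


AR = 2.909 / 0.274 = 10.6

10.6


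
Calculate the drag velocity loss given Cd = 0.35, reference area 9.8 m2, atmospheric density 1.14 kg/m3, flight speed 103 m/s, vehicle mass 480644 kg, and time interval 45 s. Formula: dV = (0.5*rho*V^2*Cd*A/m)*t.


D = 0.5 * 1.14 * 103^2 * 0.35 * 9.8 = 20741.66 N
a = 20741.66 / 480644 = 0.0432 m/s2
dV = 0.0432 * 45 = 1.9 m/s

1.9 m/s


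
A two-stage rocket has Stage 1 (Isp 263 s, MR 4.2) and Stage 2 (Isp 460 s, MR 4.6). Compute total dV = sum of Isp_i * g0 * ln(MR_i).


dV1 = 263 * 9.81 * ln(4.2) = 3702.6 m/s
dV2 = 460 * 9.81 * ln(4.6) = 6886.5 m/s
Total dV = 3702.6 + 6886.5 = 10589.1 m/s ~ 10589 m/s

10589 m/s


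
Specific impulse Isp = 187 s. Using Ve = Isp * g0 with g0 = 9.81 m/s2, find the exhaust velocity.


Ve = Isp * g0 = 187 * 9.81 = 1834.5 m/s

1834.5 m/s


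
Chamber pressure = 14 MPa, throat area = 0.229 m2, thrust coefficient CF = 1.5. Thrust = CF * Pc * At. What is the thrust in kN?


F = 1.5 * 14e6 * 0.229 = 4.8090e+06 N = 4809.0 kN

4809.0 kN


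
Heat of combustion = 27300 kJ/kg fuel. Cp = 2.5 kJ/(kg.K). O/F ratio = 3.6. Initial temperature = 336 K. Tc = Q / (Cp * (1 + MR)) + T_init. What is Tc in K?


Tc = 27300 / (2.5 * (1 + 3.6)) + 336 = 2710 K

2710 K


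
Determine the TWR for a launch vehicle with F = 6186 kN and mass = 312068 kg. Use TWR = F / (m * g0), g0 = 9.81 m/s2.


TWR = 6186000 / (312068 * 9.81) = 2.02

2.02


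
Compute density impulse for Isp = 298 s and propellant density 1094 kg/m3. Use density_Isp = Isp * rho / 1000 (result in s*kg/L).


rho*Isp = 298 * 1094 / 1000 = 326 s*kg/L

326 s*kg/L


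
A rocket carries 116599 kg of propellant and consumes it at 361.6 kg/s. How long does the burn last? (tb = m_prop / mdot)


tb = 116599 / 361.6 = 322.5 s

322.5 s


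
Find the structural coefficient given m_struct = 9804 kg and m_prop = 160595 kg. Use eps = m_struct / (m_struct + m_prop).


eps = 9804 / (9804 + 160595) = 0.0575

0.0575


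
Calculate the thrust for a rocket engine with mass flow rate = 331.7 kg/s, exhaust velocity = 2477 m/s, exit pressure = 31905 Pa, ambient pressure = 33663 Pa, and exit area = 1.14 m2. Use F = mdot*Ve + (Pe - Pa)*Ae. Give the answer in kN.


F = 331.7 * 2477 + (31905 - 33663) * 1.14 = 819617.0 N = 819.6 kN

819.6 kN


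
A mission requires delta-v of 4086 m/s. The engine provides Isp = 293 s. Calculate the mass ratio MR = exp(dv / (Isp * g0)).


Ve = 293 * 9.81 = 2874.33 m/s
MR = exp(4086 / 2874.33) = 4.144

4.144


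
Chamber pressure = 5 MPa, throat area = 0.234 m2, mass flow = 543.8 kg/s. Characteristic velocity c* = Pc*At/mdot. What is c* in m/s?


c* = 5e6 * 0.234 / 543.8 = 2152 m/s

2152 m/s


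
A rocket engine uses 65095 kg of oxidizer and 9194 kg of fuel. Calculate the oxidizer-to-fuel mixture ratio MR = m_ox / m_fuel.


MR = 65095 / 9194 = 7.08

7.08


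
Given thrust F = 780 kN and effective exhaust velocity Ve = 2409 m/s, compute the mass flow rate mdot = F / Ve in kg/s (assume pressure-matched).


mdot = F / Ve = 780000 / 2409 = 323.8 kg/s

323.8 kg/s


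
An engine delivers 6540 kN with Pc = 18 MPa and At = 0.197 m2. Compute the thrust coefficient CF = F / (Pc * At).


CF = 6540000 / (18e6 * 0.197) = 1.84

1.84


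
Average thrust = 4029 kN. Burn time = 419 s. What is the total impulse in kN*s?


It = 4029 * 419 = 1688151 kN*s

1688151 kN*s


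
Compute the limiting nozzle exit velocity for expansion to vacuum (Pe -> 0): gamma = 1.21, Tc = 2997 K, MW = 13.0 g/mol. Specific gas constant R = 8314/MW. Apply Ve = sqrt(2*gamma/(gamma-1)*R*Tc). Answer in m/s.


R = 8314 / 13.0 = 639.54 J/(kg.K)
Ve = sqrt(2 * 1.21 / (1.21 - 1) * 639.54 * 2997) = 4700 m/s

4700 m/s


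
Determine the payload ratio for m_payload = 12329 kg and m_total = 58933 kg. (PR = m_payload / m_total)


PR = 12329 / 58933 = 0.2092

0.2092


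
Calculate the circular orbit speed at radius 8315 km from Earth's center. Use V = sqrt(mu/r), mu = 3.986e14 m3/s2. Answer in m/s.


V = sqrt(3.986e14 / 8315000) = 6924 m/s

6924 m/s


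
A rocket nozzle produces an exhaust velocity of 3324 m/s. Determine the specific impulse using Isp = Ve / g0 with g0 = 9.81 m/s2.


Isp = Ve / g0 = 3324 / 9.81 = 338.8 s

338.8 s


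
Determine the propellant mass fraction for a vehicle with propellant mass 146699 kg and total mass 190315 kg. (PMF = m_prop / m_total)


PMF = 146699 / 190315 = 0.771

0.771


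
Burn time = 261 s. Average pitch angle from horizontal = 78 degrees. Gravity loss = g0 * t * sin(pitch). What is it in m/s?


GL = 9.81 * 261 * sin(78 deg) = 2504 m/s

2504 m/s


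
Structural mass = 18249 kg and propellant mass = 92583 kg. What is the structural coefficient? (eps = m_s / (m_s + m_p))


eps = 18249 / (18249 + 92583) = 0.1647

0.1647


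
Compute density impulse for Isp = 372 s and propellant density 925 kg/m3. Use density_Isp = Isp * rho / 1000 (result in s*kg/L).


rho*Isp = 372 * 925 / 1000 = 344 s*kg/L

344 s*kg/L


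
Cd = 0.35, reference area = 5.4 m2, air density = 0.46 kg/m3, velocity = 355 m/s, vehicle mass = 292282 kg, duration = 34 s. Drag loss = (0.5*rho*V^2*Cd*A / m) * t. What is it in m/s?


D = 0.5 * 0.46 * 355^2 * 0.35 * 5.4 = 54783.07 N
a = 54783.07 / 292282 = 0.1874 m/s2
dV = 0.1874 * 34 = 6.4 m/s

6.4 m/s


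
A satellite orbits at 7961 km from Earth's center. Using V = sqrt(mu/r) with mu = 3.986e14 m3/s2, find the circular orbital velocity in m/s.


V = sqrt(3.986e14 / 7961000) = 7076 m/s

7076 m/s


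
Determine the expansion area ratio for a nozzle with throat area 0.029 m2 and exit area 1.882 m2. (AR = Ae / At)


AR = 1.882 / 0.029 = 64.9

64.9


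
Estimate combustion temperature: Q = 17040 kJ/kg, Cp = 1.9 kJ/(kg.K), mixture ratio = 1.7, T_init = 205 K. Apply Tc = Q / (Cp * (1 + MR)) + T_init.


Tc = 17040 / (1.9 * (1 + 1.7)) + 205 = 3527 K

3527 K


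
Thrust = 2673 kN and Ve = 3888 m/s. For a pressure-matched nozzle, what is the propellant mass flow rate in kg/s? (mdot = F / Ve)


mdot = F / Ve = 2673000 / 3888 = 687.5 kg/s

687.5 kg/s


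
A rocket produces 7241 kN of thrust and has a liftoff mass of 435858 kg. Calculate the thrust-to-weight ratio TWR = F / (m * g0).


TWR = 7241000 / (435858 * 9.81) = 1.69

1.69


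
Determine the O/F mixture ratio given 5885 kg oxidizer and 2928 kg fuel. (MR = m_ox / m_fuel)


MR = 5885 / 2928 = 2.01

2.01


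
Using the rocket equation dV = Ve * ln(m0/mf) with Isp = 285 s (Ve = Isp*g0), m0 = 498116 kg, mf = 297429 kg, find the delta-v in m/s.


Ve = 285 * 9.81 = 2795.85 m/s
dV = 2795.85 * ln(498116/297429) = 1442 m/s

1442 m/s


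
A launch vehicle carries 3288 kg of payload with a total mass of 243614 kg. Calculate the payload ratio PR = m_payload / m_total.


PR = 3288 / 243614 = 0.0135

0.0135


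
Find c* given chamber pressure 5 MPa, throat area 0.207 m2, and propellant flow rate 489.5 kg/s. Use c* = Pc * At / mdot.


c* = 5e6 * 0.207 / 489.5 = 2114 m/s

2114 m/s


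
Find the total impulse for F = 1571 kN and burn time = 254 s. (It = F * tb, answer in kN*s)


It = 1571 * 254 = 399034 kN*s

399034 kN*s


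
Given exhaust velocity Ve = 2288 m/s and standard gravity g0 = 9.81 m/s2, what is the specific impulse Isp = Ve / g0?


Isp = Ve / g0 = 2288 / 9.81 = 233.2 s

233.2 s


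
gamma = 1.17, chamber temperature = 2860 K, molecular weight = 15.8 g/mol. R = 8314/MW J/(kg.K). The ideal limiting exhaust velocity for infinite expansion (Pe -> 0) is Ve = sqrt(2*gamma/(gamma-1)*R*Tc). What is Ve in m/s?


R = 8314 / 15.8 = 526.2 J/(kg.K)
Ve = sqrt(2 * 1.17 / (1.17 - 1) * 526.2 * 2860) = 4551 m/s

4551 m/s


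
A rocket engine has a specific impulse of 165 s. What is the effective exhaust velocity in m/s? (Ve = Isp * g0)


Ve = Isp * g0 = 165 * 9.81 = 1618.7 m/s

1618.7 m/s


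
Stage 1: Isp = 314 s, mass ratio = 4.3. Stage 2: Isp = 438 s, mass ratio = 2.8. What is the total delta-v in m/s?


dV1 = 314 * 9.81 * ln(4.3) = 4493.0 m/s
dV2 = 438 * 9.81 * ln(2.8) = 4424.0 m/s
Total dV = 4493.0 + 4424.0 = 8917.0 m/s ~ 8917 m/s

8917 m/s


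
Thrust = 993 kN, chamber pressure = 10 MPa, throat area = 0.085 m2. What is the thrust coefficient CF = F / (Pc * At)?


CF = 993000 / (10e6 * 0.085) = 1.17

1.17


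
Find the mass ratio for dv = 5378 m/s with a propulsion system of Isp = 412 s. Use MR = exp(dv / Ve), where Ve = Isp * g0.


Ve = 412 * 9.81 = 4041.72 m/s
MR = exp(5378 / 4041.72) = 3.783

3.783


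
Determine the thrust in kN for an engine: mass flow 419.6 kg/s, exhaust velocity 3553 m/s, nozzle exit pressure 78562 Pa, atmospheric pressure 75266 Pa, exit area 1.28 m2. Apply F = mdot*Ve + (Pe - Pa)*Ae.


F = 419.6 * 3553 + (78562 - 75266) * 1.28 = 1.4951e+06 N = 1495.1 kN

1495.1 kN


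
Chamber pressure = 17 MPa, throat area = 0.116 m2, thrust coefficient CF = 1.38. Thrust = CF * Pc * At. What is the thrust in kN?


F = 1.38 * 17e6 * 0.116 = 2.7214e+06 N = 2721.4 kN

2721.4 kN


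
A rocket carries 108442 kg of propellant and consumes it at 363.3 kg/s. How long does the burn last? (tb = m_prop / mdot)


tb = 108442 / 363.3 = 298.5 s

298.5 s


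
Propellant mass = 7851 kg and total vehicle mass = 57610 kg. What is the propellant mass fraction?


PMF = 7851 / 57610 = 0.136

0.136


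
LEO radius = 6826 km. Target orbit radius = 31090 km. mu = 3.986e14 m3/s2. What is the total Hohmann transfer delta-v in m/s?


V1 = sqrt(mu/r1) = 7641.62 m/s
dV1 = V1*(sqrt(2*r2/(r1+r2)) - 1) = 2144.25 m/s
V2 = sqrt(mu/r2) = 3580.62 m/s
dV2 = V2*(1 - sqrt(2*r1/(r1+r2))) = 1432.07 m/s
Total dV = 3576 m/s

3576 m/s


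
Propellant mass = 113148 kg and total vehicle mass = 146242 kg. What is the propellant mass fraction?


PMF = 113148 / 146242 = 0.774

0.774


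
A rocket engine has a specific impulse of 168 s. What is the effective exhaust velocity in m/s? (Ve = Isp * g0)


Ve = Isp * g0 = 168 * 9.81 = 1648.1 m/s

1648.1 m/s


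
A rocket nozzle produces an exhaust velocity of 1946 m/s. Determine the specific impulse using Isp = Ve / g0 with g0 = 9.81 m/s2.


Isp = Ve / g0 = 1946 / 9.81 = 198.4 s

198.4 s


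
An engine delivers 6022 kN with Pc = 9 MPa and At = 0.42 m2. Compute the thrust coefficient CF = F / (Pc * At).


CF = 6022000 / (9e6 * 0.42) = 1.59

1.59


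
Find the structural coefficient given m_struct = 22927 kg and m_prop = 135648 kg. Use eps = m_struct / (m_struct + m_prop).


eps = 22927 / (22927 + 135648) = 0.1446

0.1446


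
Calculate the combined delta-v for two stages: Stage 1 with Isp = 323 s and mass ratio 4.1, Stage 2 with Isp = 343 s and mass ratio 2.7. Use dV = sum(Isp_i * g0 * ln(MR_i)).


dV1 = 323 * 9.81 * ln(4.1) = 4470.9 m/s
dV2 = 343 * 9.81 * ln(2.7) = 3342.1 m/s
Total dV = 4470.9 + 3342.1 = 7813.0 m/s ~ 7813 m/s

7813 m/s


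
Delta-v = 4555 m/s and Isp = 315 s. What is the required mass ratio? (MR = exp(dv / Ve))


Ve = 315 * 9.81 = 3090.15 m/s
MR = exp(4555 / 3090.15) = 4.367

4.367


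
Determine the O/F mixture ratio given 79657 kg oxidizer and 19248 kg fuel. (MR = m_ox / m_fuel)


MR = 79657 / 19248 = 4.14

4.14


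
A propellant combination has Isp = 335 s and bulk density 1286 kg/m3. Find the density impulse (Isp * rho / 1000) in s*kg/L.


rho*Isp = 335 * 1286 / 1000 = 431 s*kg/L

431 s*kg/L


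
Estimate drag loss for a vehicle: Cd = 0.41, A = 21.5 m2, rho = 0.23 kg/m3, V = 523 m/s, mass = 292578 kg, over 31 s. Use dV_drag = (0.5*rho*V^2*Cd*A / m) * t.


D = 0.5 * 0.23 * 523^2 * 0.41 * 21.5 = 277283.19 N
a = 277283.19 / 292578 = 0.9477 m/s2
dV = 0.9477 * 31 = 29.4 m/s

29.4 m/s


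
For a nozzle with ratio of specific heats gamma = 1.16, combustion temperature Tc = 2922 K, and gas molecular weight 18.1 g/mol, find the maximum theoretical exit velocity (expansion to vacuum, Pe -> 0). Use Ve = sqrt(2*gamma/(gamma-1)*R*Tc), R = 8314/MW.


R = 8314 / 18.1 = 459.34 J/(kg.K)
Ve = sqrt(2 * 1.16 / (1.16 - 1) * 459.34 * 2922) = 4412 m/s

4412 m/s


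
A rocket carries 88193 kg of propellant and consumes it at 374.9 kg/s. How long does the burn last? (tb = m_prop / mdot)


tb = 88193 / 374.9 = 235.2 s

235.2 s


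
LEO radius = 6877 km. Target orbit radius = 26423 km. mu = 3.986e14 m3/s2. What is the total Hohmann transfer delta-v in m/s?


V1 = sqrt(mu/r1) = 7613.23 m/s
dV1 = V1*(sqrt(2*r2/(r1+r2)) - 1) = 1977.53 m/s
V2 = sqrt(mu/r2) = 3883.99 m/s
dV2 = V2*(1 - sqrt(2*r1/(r1+r2))) = 1387.84 m/s
Total dV = 3365 m/s

3365 m/s


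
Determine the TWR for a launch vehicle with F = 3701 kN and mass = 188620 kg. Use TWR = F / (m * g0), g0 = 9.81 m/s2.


TWR = 3701000 / (188620 * 9.81) = 2.0

2.0


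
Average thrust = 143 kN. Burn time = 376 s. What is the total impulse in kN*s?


It = 143 * 376 = 53768 kN*s

53768 kN*s


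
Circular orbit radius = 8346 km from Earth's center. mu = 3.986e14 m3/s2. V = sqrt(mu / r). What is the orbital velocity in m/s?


V = sqrt(3.986e14 / 8346000) = 6911 m/s

6911 m/s


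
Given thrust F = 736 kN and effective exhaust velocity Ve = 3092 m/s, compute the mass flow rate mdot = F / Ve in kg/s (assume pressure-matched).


mdot = F / Ve = 736000 / 3092 = 238.0 kg/s

238.0 kg/s


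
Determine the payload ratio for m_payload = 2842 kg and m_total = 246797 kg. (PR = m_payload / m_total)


PR = 2842 / 246797 = 0.0115

0.0115


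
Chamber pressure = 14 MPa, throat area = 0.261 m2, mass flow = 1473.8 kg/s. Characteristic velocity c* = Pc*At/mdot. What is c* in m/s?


c* = 14e6 * 0.261 / 1473.8 = 2479 m/s

2479 m/s


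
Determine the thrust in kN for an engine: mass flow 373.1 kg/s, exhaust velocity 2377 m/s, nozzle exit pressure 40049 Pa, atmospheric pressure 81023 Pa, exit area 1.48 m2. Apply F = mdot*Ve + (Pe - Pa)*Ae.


F = 373.1 * 2377 + (40049 - 81023) * 1.48 = 826217.0 N = 826.2 kN

826.2 kN


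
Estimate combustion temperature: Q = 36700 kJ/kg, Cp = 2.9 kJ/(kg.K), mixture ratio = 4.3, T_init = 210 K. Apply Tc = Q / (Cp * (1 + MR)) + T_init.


Tc = 36700 / (2.9 * (1 + 4.3)) + 210 = 2598 K

2598 K


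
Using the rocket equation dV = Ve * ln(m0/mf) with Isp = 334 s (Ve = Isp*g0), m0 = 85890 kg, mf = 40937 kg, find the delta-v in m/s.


Ve = 334 * 9.81 = 3276.54 m/s
dV = 3276.54 * ln(85890/40937) = 2428 m/s

2428 m/s


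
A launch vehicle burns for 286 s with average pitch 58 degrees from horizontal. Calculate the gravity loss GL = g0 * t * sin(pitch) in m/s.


GL = 9.81 * 286 * sin(58 deg) = 2379 m/s

2379 m/s


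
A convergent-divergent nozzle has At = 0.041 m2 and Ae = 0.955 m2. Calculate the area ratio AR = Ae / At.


AR = 0.955 / 0.041 = 23.3

23.3


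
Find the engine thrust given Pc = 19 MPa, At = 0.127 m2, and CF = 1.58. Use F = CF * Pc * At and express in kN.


F = 1.58 * 19e6 * 0.127 = 3.8125e+06 N = 3812.5 kN

3812.5 kN


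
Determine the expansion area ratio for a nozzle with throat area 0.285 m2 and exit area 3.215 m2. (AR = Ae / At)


AR = 3.215 / 0.285 = 11.3

11.3


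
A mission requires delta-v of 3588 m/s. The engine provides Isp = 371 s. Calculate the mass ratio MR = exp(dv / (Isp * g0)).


Ve = 371 * 9.81 = 3639.51 m/s
MR = exp(3588 / 3639.51) = 2.68

2.68


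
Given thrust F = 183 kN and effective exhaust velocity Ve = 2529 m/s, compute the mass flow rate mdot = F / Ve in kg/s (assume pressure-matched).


mdot = F / Ve = 183000 / 2529 = 72.4 kg/s

72.4 kg/s


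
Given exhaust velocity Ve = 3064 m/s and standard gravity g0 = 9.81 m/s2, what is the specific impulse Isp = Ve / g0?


Isp = Ve / g0 = 3064 / 9.81 = 312.3 s

312.3 s


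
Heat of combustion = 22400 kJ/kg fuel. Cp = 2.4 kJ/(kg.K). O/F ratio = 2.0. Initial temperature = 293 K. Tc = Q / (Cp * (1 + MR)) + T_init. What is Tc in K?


Tc = 22400 / (2.4 * (1 + 2.0)) + 293 = 3404 K

3404 K


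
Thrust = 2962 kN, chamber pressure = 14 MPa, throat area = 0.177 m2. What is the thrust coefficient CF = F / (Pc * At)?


CF = 2962000 / (14e6 * 0.177) = 1.2

1.2


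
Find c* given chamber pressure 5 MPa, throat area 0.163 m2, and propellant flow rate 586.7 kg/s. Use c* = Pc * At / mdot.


c* = 5e6 * 0.163 / 586.7 = 1389 m/s

1389 m/s


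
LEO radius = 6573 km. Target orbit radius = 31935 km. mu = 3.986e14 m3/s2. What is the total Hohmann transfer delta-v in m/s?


V1 = sqrt(mu/r1) = 7787.3 m/s
dV1 = V1*(sqrt(2*r2/(r1+r2)) - 1) = 2241.75 m/s
V2 = sqrt(mu/r2) = 3532.93 m/s
dV2 = V2*(1 - sqrt(2*r1/(r1+r2))) = 1468.71 m/s
Total dV = 3710 m/s

3710 m/s


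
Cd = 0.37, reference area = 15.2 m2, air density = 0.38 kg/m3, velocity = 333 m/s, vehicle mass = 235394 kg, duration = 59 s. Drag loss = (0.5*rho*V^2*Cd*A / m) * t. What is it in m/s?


D = 0.5 * 0.38 * 333^2 * 0.37 * 15.2 = 118491.55 N
a = 118491.55 / 235394 = 0.5034 m/s2
dV = 0.5034 * 59 = 29.7 m/s

29.7 m/s


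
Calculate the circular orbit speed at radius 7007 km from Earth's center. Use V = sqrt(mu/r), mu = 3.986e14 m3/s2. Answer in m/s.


V = sqrt(3.986e14 / 7007000) = 7542 m/s

7542 m/s


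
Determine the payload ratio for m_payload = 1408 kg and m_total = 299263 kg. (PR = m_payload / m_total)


PR = 1408 / 299263 = 0.0047

0.0047


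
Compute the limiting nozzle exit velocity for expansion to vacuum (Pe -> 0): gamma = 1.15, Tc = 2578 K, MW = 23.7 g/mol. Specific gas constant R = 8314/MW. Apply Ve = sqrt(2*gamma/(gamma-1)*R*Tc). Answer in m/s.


R = 8314 / 23.7 = 350.8 J/(kg.K)
Ve = sqrt(2 * 1.15 / (1.15 - 1) * 350.8 * 2578) = 3724 m/s

3724 m/s


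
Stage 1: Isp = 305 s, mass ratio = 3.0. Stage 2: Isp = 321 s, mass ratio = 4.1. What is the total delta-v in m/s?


dV1 = 305 * 9.81 * ln(3.0) = 3287.1 m/s
dV2 = 321 * 9.81 * ln(4.1) = 4443.2 m/s
Total dV = 3287.1 + 4443.2 = 7730.3 m/s ~ 7730 m/s

7730 m/s


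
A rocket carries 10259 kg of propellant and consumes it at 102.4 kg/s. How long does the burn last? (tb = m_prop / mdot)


tb = 10259 / 102.4 = 100.2 s

100.2 s


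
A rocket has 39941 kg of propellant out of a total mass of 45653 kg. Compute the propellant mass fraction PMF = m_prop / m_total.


PMF = 39941 / 45653 = 0.875

0.875


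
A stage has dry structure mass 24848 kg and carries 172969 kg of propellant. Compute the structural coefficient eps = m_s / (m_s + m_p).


eps = 24848 / (24848 + 172969) = 0.1256

0.1256


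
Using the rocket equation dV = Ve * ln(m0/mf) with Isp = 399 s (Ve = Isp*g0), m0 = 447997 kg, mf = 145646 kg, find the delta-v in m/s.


Ve = 399 * 9.81 = 3914.19 m/s
dV = 3914.19 * ln(447997/145646) = 4398 m/s

4398 m/s


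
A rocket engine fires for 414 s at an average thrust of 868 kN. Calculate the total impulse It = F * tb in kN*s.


It = 868 * 414 = 359352 kN*s

359352 kN*s


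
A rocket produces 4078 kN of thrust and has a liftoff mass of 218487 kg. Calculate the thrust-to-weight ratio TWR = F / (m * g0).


TWR = 4078000 / (218487 * 9.81) = 1.9

1.9


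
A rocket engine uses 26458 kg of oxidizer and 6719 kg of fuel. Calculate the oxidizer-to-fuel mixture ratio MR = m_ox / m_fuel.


MR = 26458 / 6719 = 3.94

3.94


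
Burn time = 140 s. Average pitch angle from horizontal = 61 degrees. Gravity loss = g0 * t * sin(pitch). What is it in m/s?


GL = 9.81 * 140 * sin(61 deg) = 1201 m/s

1201 m/s


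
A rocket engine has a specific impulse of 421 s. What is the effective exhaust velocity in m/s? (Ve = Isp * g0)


Ve = Isp * g0 = 421 * 9.81 = 4130.0 m/s

4130.0 m/s


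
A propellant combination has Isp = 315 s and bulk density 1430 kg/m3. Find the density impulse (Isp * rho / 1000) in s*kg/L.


rho*Isp = 315 * 1430 / 1000 = 450 s*kg/L

450 s*kg/L


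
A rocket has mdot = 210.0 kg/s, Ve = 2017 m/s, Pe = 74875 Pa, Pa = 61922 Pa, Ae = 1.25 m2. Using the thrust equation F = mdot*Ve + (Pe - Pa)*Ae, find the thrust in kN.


F = 210.0 * 2017 + (74875 - 61922) * 1.25 = 439761.0 N = 439.8 kN

439.8 kN


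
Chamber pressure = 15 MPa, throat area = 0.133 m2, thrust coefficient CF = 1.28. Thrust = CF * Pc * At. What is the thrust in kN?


F = 1.28 * 15e6 * 0.133 = 2.5536e+06 N = 2553.6 kN

2553.6 kN


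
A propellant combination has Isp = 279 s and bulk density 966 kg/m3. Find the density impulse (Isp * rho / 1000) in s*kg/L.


rho*Isp = 279 * 966 / 1000 = 270 s*kg/L

270 s*kg/L


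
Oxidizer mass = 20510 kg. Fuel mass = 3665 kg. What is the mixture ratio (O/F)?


MR = 20510 / 3665 = 5.6

5.6


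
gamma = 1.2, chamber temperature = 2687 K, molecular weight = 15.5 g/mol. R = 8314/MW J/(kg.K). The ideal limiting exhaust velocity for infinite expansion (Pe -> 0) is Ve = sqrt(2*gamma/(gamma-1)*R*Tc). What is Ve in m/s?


R = 8314 / 15.5 = 536.39 J/(kg.K)
Ve = sqrt(2 * 1.2 / (1.2 - 1) * 536.39 * 2687) = 4159 m/s

4159 m/s


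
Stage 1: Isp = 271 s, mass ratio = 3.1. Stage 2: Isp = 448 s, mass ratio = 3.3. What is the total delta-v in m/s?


dV1 = 271 * 9.81 * ln(3.1) = 3007.8 m/s
dV2 = 448 * 9.81 * ln(3.3) = 5247.1 m/s
Total dV = 3007.8 + 5247.1 = 8254.9 m/s ~ 8255 m/s

8255 m/s


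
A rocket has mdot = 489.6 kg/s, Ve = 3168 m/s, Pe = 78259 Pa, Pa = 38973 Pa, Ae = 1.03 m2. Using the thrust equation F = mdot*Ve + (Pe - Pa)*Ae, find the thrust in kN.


F = 489.6 * 3168 + (78259 - 38973) * 1.03 = 1.5915e+06 N = 1591.5 kN

1591.5 kN


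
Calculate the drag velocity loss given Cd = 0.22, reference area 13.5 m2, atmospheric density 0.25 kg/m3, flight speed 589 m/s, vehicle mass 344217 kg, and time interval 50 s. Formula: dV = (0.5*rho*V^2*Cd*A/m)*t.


D = 0.5 * 0.25 * 589^2 * 0.22 * 13.5 = 128794.42 N
a = 128794.42 / 344217 = 0.3742 m/s2
dV = 0.3742 * 50 = 18.7 m/s

18.7 m/s


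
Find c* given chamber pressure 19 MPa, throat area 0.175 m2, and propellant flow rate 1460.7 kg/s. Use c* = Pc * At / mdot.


c* = 19e6 * 0.175 / 1460.7 = 2276 m/s

2276 m/s


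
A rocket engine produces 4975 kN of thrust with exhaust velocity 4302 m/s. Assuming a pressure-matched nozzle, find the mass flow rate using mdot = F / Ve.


mdot = F / Ve = 4975000 / 4302 = 1156.4 kg/s

1156.4 kg/s


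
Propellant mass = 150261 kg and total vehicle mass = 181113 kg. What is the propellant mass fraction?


PMF = 150261 / 181113 = 0.83

0.83


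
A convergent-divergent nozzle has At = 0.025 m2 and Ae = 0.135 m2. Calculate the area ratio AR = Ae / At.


AR = 0.135 / 0.025 = 5.4

5.4


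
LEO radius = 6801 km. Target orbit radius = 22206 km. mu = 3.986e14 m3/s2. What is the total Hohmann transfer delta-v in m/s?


V1 = sqrt(mu/r1) = 7655.65 m/s
dV1 = V1*(sqrt(2*r2/(r1+r2)) - 1) = 1817.2 m/s
V2 = sqrt(mu/r2) = 4236.76 m/s
dV2 = V2*(1 - sqrt(2*r1/(r1+r2))) = 1335.52 m/s
Total dV = 3153 m/s

3153 m/s


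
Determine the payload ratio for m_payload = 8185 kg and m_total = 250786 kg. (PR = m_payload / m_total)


PR = 8185 / 250786 = 0.0326

0.0326


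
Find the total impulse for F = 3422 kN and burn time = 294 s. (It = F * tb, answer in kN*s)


It = 3422 * 294 = 1006068 kN*s

1006068 kN*s


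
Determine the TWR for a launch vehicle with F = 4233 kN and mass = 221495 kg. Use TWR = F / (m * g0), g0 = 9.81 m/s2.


TWR = 4233000 / (221495 * 9.81) = 1.95

1.95


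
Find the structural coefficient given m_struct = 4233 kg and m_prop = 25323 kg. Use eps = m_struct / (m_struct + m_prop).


eps = 4233 / (4233 + 25323) = 0.1432

0.1432


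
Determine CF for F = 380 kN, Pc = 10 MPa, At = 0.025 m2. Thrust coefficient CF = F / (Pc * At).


CF = 380000 / (10e6 * 0.025) = 1.52

1.52


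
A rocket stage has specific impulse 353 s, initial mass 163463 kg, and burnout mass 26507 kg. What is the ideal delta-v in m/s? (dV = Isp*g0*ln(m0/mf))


Ve = 353 * 9.81 = 3462.93 m/s
dV = 3462.93 * ln(163463/26507) = 6300 m/s

6300 m/s


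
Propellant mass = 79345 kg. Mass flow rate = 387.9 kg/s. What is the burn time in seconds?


tb = 79345 / 387.9 = 204.6 s

204.6 s


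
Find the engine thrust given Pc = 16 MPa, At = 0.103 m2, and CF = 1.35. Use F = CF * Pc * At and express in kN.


F = 1.35 * 16e6 * 0.103 = 2.2248e+06 N = 2224.8 kN

2224.8 kN


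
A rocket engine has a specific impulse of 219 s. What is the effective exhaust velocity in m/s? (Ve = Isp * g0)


Ve = Isp * g0 = 219 * 9.81 = 2148.4 m/s

2148.4 m/s


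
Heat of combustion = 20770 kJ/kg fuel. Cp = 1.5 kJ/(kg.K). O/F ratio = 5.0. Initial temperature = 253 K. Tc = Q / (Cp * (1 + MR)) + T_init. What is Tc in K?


Tc = 20770 / (1.5 * (1 + 5.0)) + 253 = 2561 K

2561 K


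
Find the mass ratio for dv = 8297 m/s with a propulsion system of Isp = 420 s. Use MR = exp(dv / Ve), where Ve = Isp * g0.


Ve = 420 * 9.81 = 4120.2 m/s
MR = exp(8297 / 4120.2) = 7.491

7.491


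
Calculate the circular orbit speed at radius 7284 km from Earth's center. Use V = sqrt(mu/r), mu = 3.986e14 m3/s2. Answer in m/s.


V = sqrt(3.986e14 / 7284000) = 7397 m/s

7397 m/s


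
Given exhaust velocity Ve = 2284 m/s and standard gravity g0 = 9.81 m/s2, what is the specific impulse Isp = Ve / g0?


Isp = Ve / g0 = 2284 / 9.81 = 232.8 s

232.8 s


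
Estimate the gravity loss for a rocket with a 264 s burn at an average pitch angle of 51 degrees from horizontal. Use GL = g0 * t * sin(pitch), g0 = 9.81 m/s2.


GL = 9.81 * 264 * sin(51 deg) = 2013 m/s

2013 m/s


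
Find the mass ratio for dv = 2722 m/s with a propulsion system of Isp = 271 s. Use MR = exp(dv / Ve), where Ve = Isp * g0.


Ve = 271 * 9.81 = 2658.51 m/s
MR = exp(2722 / 2658.51) = 2.784

2.784


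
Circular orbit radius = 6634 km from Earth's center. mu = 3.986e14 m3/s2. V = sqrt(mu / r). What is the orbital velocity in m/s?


V = sqrt(3.986e14 / 6634000) = 7751 m/s

7751 m/s


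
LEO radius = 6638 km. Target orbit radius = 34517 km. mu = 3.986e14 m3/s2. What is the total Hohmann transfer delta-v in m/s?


V1 = sqrt(mu/r1) = 7749.08 m/s
dV1 = V1*(sqrt(2*r2/(r1+r2)) - 1) = 2287.14 m/s
V2 = sqrt(mu/r2) = 3398.22 m/s
dV2 = V2*(1 - sqrt(2*r1/(r1+r2))) = 1468.15 m/s
Total dV = 3755 m/s

3755 m/s


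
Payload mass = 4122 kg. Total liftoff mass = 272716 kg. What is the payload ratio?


PR = 4122 / 272716 = 0.0151

0.0151


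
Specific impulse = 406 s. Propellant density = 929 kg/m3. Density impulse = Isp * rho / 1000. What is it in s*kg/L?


rho*Isp = 406 * 929 / 1000 = 377 s*kg/L

377 s*kg/L


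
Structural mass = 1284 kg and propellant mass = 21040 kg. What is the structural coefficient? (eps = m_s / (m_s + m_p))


eps = 1284 / (1284 + 21040) = 0.0575

0.0575


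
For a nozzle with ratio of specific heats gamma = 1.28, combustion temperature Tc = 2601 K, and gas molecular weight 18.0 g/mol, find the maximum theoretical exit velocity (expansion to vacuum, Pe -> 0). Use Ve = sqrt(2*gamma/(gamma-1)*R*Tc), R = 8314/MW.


R = 8314 / 18.0 = 461.89 J/(kg.K)
Ve = sqrt(2 * 1.28 / (1.28 - 1) * 461.89 * 2601) = 3314 m/s

3314 m/s


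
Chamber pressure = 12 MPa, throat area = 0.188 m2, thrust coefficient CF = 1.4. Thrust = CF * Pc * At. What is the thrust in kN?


F = 1.4 * 12e6 * 0.188 = 3.1584e+06 N = 3158.4 kN

3158.4 kN


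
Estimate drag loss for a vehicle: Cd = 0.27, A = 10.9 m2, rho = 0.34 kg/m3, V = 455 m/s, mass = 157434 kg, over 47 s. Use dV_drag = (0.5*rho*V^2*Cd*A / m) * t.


D = 0.5 * 0.34 * 455^2 * 0.27 * 10.9 = 103576.68 N
a = 103576.68 / 157434 = 0.6579 m/s2
dV = 0.6579 * 47 = 30.9 m/s

30.9 m/s


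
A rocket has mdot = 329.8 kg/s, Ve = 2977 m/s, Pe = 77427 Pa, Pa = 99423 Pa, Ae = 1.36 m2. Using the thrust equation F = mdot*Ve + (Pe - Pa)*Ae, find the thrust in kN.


F = 329.8 * 2977 + (77427 - 99423) * 1.36 = 951900.0 N = 951.9 kN

951.9 kN


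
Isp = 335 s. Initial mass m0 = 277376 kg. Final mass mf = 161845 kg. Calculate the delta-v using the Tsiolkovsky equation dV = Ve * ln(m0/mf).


Ve = 335 * 9.81 = 3286.35 m/s
dV = 3286.35 * ln(277376/161845) = 1770 m/s

1770 m/s


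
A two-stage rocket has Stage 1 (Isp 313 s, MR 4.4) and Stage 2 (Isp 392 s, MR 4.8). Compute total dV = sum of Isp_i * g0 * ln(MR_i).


dV1 = 313 * 9.81 * ln(4.4) = 4549.3 m/s
dV2 = 392 * 9.81 * ln(4.8) = 6032.1 m/s
Total dV = 4549.3 + 6032.1 = 10581.4 m/s ~ 10581 m/s

10581 m/s


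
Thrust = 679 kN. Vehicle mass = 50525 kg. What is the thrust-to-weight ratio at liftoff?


TWR = 679000 / (50525 * 9.81) = 1.37

1.37


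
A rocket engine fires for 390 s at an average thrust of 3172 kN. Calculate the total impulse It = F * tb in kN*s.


It = 3172 * 390 = 1237080 kN*s

1237080 kN*s


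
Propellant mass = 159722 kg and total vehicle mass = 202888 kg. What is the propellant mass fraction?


PMF = 159722 / 202888 = 0.787

0.787


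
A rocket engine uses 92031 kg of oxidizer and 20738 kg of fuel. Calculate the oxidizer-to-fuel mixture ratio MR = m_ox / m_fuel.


MR = 92031 / 20738 = 4.44

4.44


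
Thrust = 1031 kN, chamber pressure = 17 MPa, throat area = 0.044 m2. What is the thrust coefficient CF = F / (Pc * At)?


CF = 1031000 / (17e6 * 0.044) = 1.38

1.38


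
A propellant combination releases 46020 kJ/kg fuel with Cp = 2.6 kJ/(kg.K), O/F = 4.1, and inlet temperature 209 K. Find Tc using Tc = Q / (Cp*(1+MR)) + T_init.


Tc = 46020 / (2.6 * (1 + 4.1)) + 209 = 3680 K

3680 K


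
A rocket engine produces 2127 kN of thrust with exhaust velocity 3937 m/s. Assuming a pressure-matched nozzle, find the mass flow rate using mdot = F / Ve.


mdot = F / Ve = 2127000 / 3937 = 540.3 kg/s

540.3 kg/s


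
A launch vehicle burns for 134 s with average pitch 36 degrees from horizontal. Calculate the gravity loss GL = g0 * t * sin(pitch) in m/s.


GL = 9.81 * 134 * sin(36 deg) = 773 m/s

773 m/s


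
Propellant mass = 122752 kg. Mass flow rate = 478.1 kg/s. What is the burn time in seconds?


tb = 122752 / 478.1 = 256.7 s

256.7 s


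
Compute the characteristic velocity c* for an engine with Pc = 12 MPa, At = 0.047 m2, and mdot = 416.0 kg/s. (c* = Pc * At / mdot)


c* = 12e6 * 0.047 / 416.0 = 1356 m/s

1356 m/s


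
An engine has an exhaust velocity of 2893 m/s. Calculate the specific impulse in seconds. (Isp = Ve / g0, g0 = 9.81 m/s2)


Isp = Ve / g0 = 2893 / 9.81 = 294.9 s

294.9 s


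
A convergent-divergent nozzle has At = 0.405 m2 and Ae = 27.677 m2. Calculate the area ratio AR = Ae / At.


AR = 27.677 / 0.405 = 68.3

68.3


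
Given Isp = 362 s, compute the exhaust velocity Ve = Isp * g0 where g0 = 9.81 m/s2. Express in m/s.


Ve = Isp * g0 = 362 * 9.81 = 3551.2 m/s

3551.2 m/s


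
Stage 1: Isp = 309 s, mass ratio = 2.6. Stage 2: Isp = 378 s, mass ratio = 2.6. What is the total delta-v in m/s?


dV1 = 309 * 9.81 * ln(2.6) = 2896.4 m/s
dV2 = 378 * 9.81 * ln(2.6) = 3543.2 m/s
Total dV = 2896.4 + 3543.2 = 6439.6 m/s ~ 6440 m/s

6440 m/s


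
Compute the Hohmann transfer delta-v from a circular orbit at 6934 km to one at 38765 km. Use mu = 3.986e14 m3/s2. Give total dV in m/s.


V1 = sqrt(mu/r1) = 7581.88 m/s
dV1 = V1*(sqrt(2*r2/(r1+r2)) - 1) = 2293.6 m/s
V2 = sqrt(mu/r2) = 3206.63 m/s
dV2 = V2*(1 - sqrt(2*r1/(r1+r2))) = 1440.18 m/s
Total dV = 3734 m/s

3734 m/s


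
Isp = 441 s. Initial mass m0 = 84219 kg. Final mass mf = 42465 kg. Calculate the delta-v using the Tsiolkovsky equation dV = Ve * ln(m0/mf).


Ve = 441 * 9.81 = 4326.21 m/s
dV = 4326.21 * ln(84219/42465) = 2962 m/s

2962 m/s


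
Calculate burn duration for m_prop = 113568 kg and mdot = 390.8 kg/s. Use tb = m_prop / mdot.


tb = 113568 / 390.8 = 290.6 s

290.6 s


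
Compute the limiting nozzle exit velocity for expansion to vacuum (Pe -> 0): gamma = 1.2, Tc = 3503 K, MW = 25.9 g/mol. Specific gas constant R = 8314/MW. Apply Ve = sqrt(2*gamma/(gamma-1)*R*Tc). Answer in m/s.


R = 8314 / 25.9 = 321.0 J/(kg.K)
Ve = sqrt(2 * 1.2 / (1.2 - 1) * 321.0 * 3503) = 3673 m/s

3673 m/s


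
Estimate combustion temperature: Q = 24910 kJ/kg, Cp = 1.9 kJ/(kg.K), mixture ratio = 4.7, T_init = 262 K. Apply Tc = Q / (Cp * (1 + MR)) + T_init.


Tc = 24910 / (1.9 * (1 + 4.7)) + 262 = 2562 K

2562 K


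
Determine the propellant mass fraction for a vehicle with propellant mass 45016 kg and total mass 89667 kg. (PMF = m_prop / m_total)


PMF = 45016 / 89667 = 0.502

0.502


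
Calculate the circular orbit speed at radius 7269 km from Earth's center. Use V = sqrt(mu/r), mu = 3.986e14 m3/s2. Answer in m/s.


V = sqrt(3.986e14 / 7269000) = 7405 m/s

7405 m/s


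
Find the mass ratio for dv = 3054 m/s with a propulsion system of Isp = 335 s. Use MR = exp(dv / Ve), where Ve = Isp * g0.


Ve = 335 * 9.81 = 3286.35 m/s
MR = exp(3054 / 3286.35) = 2.533

2.533


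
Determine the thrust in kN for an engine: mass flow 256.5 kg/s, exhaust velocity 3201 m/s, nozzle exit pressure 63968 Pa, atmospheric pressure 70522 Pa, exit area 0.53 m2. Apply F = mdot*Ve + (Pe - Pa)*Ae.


F = 256.5 * 3201 + (63968 - 70522) * 0.53 = 817583.0 N = 817.6 kN

817.6 kN


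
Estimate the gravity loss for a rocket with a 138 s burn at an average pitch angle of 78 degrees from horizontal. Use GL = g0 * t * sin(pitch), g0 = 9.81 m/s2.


GL = 9.81 * 138 * sin(78 deg) = 1324 m/s

1324 m/s


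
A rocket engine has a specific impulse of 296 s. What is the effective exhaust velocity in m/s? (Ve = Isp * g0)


Ve = Isp * g0 = 296 * 9.81 = 2903.8 m/s

2903.8 m/s


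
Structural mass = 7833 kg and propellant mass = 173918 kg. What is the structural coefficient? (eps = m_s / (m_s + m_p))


eps = 7833 / (7833 + 173918) = 0.0431

0.0431


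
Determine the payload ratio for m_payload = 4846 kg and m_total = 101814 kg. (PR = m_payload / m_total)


PR = 4846 / 101814 = 0.0476

0.0476


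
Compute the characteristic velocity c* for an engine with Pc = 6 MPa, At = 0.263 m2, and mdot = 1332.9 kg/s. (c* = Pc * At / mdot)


c* = 6e6 * 0.263 / 1332.9 = 1184 m/s

1184 m/s


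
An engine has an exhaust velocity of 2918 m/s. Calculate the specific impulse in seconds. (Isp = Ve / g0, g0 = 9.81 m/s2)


Isp = Ve / g0 = 2918 / 9.81 = 297.5 s

297.5 s


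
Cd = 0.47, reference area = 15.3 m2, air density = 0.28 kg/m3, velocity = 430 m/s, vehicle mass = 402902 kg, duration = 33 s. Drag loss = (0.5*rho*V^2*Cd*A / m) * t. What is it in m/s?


D = 0.5 * 0.28 * 430^2 * 0.47 * 15.3 = 186146.23 N
a = 186146.23 / 402902 = 0.462 m/s2
dV = 0.462 * 33 = 15.2 m/s

15.2 m/s


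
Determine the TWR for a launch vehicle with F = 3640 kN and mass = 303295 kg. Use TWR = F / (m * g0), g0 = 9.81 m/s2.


TWR = 3640000 / (303295 * 9.81) = 1.22

1.22


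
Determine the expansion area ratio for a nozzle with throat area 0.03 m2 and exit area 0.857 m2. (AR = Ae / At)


AR = 0.857 / 0.03 = 28.6

28.6


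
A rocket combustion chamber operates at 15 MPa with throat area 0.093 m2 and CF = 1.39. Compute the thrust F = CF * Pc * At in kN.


F = 1.39 * 15e6 * 0.093 = 1.9390e+06 N = 1939.0 kN

1939.0 kN


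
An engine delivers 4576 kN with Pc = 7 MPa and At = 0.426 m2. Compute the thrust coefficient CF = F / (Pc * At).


CF = 4576000 / (7e6 * 0.426) = 1.53

1.53


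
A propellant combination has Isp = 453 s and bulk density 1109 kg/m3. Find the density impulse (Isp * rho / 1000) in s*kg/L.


rho*Isp = 453 * 1109 / 1000 = 502 s*kg/L

502 s*kg/L


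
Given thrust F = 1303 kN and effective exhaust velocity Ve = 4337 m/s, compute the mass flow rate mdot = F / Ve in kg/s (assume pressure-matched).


mdot = F / Ve = 1303000 / 4337 = 300.4 kg/s

300.4 kg/s


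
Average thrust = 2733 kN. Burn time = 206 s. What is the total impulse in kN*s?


It = 2733 * 206 = 562998 kN*s

562998 kN*s


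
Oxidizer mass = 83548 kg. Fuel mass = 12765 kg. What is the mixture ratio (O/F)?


MR = 83548 / 12765 = 6.55

6.55


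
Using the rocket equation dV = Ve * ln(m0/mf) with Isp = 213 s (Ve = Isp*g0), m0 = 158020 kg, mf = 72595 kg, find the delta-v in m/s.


Ve = 213 * 9.81 = 2089.53 m/s
dV = 2089.53 * ln(158020/72595) = 1625 m/s

1625 m/s


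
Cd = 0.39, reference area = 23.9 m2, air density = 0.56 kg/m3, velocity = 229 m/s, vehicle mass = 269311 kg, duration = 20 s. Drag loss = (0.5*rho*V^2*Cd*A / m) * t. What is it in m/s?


D = 0.5 * 0.56 * 229^2 * 0.39 * 23.9 = 136864.72 N
a = 136864.72 / 269311 = 0.5082 m/s2
dV = 0.5082 * 20 = 10.2 m/s

10.2 m/s


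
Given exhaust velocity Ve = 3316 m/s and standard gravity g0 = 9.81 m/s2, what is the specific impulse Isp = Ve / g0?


Isp = Ve / g0 = 3316 / 9.81 = 338.0 s

338.0 s


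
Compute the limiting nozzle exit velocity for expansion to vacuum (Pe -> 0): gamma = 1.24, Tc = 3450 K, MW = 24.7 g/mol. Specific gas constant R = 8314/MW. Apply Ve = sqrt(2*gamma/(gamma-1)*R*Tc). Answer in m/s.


R = 8314 / 24.7 = 336.6 J/(kg.K)
Ve = sqrt(2 * 1.24 / (1.24 - 1) * 336.6 * 3450) = 3464 m/s

3464 m/s


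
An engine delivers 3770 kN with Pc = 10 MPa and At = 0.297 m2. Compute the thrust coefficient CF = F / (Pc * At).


CF = 3770000 / (10e6 * 0.297) = 1.27

1.27


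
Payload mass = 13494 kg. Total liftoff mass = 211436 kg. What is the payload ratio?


PR = 13494 / 211436 = 0.0638

0.0638


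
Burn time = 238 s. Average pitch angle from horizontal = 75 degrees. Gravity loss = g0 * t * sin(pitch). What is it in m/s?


GL = 9.81 * 238 * sin(75 deg) = 2255 m/s

2255 m/s


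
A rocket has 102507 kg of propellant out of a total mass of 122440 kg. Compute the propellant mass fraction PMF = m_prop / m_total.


PMF = 102507 / 122440 = 0.837

0.837


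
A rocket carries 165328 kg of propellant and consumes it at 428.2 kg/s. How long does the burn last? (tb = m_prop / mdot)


tb = 165328 / 428.2 = 386.1 s

386.1 s


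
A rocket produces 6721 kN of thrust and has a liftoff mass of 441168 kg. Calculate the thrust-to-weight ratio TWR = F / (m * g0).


TWR = 6721000 / (441168 * 9.81) = 1.55

1.55


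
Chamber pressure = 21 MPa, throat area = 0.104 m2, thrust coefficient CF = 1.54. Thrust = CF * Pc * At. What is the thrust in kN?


F = 1.54 * 21e6 * 0.104 = 3.3634e+06 N = 3363.4 kN

3363.4 kN


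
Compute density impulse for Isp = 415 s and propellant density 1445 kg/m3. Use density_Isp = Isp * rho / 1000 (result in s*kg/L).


rho*Isp = 415 * 1445 / 1000 = 600 s*kg/L

600 s*kg/L


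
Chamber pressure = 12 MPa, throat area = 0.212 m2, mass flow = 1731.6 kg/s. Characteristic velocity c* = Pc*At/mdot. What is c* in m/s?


c* = 12e6 * 0.212 / 1731.6 = 1469 m/s

1469 m/s


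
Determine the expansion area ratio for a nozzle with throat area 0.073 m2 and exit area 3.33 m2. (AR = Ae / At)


AR = 3.33 / 0.073 = 45.6

45.6


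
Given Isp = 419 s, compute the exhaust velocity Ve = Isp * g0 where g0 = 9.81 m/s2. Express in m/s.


Ve = Isp * g0 = 419 * 9.81 = 4110.4 m/s

4110.4 m/s


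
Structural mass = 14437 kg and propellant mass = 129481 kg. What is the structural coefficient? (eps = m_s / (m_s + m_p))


eps = 14437 / (14437 + 129481) = 0.1003

0.1003


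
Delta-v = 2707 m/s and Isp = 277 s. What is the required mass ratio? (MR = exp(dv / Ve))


Ve = 277 * 9.81 = 2717.37 m/s
MR = exp(2707 / 2717.37) = 2.708

2.708


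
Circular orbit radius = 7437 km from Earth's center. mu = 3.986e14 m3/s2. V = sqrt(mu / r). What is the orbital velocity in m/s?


V = sqrt(3.986e14 / 7437000) = 7321 m/s

7321 m/s


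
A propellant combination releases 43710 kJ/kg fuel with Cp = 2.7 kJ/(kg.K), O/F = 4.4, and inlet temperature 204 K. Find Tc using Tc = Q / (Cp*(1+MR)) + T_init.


Tc = 43710 / (2.7 * (1 + 4.4)) + 204 = 3202 K

3202 K


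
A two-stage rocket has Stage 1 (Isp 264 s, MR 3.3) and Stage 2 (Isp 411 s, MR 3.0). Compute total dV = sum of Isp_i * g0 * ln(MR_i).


dV1 = 264 * 9.81 * ln(3.3) = 3092.1 m/s
dV2 = 411 * 9.81 * ln(3.0) = 4429.5 m/s
Total dV = 3092.1 + 4429.5 = 7521.6 m/s ~ 7522 m/s

7522 m/s
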